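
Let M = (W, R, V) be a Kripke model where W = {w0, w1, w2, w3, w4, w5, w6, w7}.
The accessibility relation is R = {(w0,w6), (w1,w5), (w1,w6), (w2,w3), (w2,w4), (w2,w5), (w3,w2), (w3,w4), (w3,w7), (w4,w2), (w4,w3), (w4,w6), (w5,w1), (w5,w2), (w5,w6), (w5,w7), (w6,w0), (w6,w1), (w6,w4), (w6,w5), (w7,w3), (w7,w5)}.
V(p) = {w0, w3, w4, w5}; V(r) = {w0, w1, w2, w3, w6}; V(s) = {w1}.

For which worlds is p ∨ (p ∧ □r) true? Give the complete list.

Recall that □ψ holds at a world iff ψ holds at every accessible world, and ◇ψ holds iff ψ holds at some accessible world.
Let φ = p ∨ (p ∧ □r). Evaluate φ at each world:
  w0 (successors {w6}): φ is true.
  w1 (successors {w5, w6}): φ is false.
  w2 (successors {w3, w4, w5}): φ is false.
  w3 (successors {w2, w4, w7}): φ is true.
  w4 (successors {w2, w3, w6}): φ is true.
  w5 (successors {w1, w2, w6, w7}): φ is true.
  w6 (successors {w0, w1, w4, w5}): φ is false.
  w7 (successors {w3, w5}): φ is false.
For instance, at w4:
  At w4: p is true, p ∧ □r is true, so p ∨ (p ∧ □r) is true.
    At w4: p is true, □r is true, so p ∧ □r is true.
      At w4: □r requires r at every successor {w2, w3, w6}.
        At w2: r is true.
        At w3: r is true.
        At w6: r is true.
      So □r is true at w4.
Satisfying worlds: {w0, w3, w4, w5}

w0, w3, w4, w5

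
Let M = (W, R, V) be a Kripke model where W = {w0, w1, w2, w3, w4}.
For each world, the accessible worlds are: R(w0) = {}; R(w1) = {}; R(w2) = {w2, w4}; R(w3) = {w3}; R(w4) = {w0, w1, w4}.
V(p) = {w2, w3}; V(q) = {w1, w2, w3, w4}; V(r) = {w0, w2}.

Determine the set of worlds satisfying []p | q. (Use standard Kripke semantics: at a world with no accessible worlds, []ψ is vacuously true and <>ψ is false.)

w0, w1, w2, w3, w4

Let φ = []p | q. Evaluate φ at each world:
  w0 (successors ∅): φ is true.
  w1 (successors ∅): φ is true.
  w2 (successors {w2, w4}): φ is true.
  w3 (successors {w3}): φ is true.
  w4 (successors {w0, w1, w4}): φ is true.
For instance, at w3:
  At w3: []p is true, q is true, so []p | q is true.
    At w3: []p requires p at every successor {w3}.
      At w3: p is true.
    So []p is true at w3.
Satisfying worlds: {w0, w1, w2, w3, w4}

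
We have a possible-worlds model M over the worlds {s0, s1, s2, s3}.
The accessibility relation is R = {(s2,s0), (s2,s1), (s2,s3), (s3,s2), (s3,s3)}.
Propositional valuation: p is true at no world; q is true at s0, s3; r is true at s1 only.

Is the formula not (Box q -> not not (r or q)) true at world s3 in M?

No

At s3: Box q -> not not (r or q) is true, so not (Box q -> not not (r or q)) is false.
  At s3: Box q is false, not not (r or q) is true, so Box q -> not not (r or q) is true.
    At s3: Box q requires q at every successor {s2, s3}.
      q fails at s2, so Box q is false at s3.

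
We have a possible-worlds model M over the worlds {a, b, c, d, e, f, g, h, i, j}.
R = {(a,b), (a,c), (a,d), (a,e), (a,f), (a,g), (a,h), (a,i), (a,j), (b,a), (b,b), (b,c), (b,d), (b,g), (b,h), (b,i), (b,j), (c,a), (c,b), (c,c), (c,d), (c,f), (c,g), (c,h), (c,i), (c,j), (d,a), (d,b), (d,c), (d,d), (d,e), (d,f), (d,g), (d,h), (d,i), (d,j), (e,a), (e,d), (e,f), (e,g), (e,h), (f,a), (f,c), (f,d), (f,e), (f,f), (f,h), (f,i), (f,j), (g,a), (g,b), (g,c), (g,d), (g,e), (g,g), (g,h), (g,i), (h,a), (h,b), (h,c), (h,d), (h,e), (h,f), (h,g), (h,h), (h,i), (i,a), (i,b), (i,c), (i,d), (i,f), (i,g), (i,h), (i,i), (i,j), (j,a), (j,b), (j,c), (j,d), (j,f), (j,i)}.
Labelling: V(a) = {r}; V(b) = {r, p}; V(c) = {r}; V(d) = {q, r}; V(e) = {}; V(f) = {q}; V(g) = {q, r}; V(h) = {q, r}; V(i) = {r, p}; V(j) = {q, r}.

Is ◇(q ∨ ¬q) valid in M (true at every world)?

Yes

Let φ = ◇(q ∨ ¬q). Evaluate φ at each world:
  a (successors {b, c, d, e, f, g, h, i, j}): φ is true.
  b (successors {a, b, c, d, g, h, i, j}): φ is true.
  c (successors {a, b, c, d, f, g, h, i, j}): φ is true.
  d (successors {a, b, c, d, e, f, g, h, i, j}): φ is true.
  e (successors {a, d, f, g, h}): φ is true.
  f (successors {a, c, d, e, f, h, i, j}): φ is true.
  g (successors {a, b, c, d, e, g, h, i}): φ is true.
  h (successors {a, b, c, d, e, f, g, h, i}): φ is true.
  i (successors {a, b, c, d, f, g, h, i, j}): φ is true.
  j (successors {a, b, c, d, f, i}): φ is true.
For instance, at e:
  At e: ◇(q ∨ ¬q) requires q ∨ ¬q at some successor in {a, d, f, g, h}.
    q ∨ ¬q holds at a, so ◇(q ∨ ¬q) is true at e.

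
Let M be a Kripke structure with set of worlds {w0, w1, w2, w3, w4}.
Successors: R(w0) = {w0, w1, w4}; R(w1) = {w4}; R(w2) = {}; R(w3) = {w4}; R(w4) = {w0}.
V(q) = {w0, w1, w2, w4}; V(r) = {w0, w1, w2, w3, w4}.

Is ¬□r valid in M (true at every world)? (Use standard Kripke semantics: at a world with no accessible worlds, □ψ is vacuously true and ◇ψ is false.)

Let φ = ¬□r. Evaluate φ at each world:
  w0 (successors {w0, w1, w4}): φ is false.
  w1 (successors {w4}): φ is false.
  w2 (successors ∅): φ is false.
  w3 (successors {w4}): φ is false.
  w4 (successors {w0}): φ is false.
Detail at w0 (counterexample):
  At w0: □r is true, so ¬□r is false.
    At w0: □r requires r at every successor {w0, w1, w4}.
      At w0: r is true.
      At w1: r is true.
      At w4: r is true.
    So □r is true at w0.

No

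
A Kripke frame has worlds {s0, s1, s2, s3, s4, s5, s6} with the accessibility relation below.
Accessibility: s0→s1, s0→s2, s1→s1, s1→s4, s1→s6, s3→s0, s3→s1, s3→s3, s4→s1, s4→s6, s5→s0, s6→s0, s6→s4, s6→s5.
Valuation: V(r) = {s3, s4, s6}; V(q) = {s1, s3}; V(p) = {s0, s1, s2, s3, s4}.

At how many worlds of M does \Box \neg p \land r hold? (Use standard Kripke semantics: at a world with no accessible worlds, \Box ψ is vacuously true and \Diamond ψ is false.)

Let φ = \Box \neg p \land r. Evaluate φ at each world:
  s0 (successors {s1, s2}): φ is false.
  s1 (successors {s1, s4, s6}): φ is false.
  s2 (successors ∅): φ is false.
  s3 (successors {s0, s1, s3}): φ is false.
  s4 (successors {s1, s6}): φ is false.
  s5 (successors {s0}): φ is false.
  s6 (successors {s0, s4, s5}): φ is false.
For instance, at s4:
  At s4: \Box \neg p is false, r is true, so \Box \neg p \land r is false.
    At s4: \Box \neg p requires \neg p at every successor {s1, s6}.
      \neg p fails at s1, so \Box \neg p is false at s4.
Satisfying worlds: none.

0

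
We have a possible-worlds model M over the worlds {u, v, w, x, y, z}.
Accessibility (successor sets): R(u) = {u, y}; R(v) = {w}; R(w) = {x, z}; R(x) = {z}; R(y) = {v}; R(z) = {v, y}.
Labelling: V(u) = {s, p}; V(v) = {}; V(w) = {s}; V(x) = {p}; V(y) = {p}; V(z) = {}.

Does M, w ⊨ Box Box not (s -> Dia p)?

No

At w: Box Box not (s -> Dia p) requires Box not (s -> Dia p) at every successor {x, z}.
  Box not (s -> Dia p) fails at x, so Box Box not (s -> Dia p) is false at w.
    At x: Box not (s -> Dia p) requires not (s -> Dia p) at every successor {z}.
      not (s -> Dia p) fails at z, so Box not (s -> Dia p) is false at x.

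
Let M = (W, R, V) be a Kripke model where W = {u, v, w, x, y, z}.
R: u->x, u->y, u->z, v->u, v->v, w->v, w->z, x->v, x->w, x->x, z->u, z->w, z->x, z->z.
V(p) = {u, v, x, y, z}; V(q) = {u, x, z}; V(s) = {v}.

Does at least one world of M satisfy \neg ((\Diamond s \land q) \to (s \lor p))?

Let φ = \neg ((\Diamond s \land q) \to (s \lor p)). Evaluate φ at each world:
  u (successors {x, y, z}): φ is false.
  v (successors {u, v}): φ is false.
  w (successors {v, z}): φ is false.
  x (successors {v, w, x}): φ is false.
  y (successors ∅): φ is false.
  z (successors {u, w, x, z}): φ is false.
For instance, at v:
  At v: (\Diamond s \land q) \to (s \lor p) is true, so \neg ((\Diamond s \land q) \to (s \lor p)) is false.
    At v: \Diamond s \land q is false, s \lor p is true, so (\Diamond s \land q) \to (s \lor p) is true.
      At v: \Diamond s is true, q is false, so \Diamond s \land q is false.

No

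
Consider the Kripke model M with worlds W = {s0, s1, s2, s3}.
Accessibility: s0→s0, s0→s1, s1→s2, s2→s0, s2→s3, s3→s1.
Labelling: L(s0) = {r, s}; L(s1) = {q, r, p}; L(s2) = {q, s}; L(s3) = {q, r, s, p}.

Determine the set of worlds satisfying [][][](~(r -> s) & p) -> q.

s0, s1, s2, s3

Recall that []ψ holds at a world iff ψ holds at every accessible world, and <>ψ holds iff ψ holds at some accessible world.
Let φ = [][][](~(r -> s) & p) -> q. Evaluate φ at each world:
  s0 (successors {s0, s1}): φ is true.
  s1 (successors {s2}): φ is true.
  s2 (successors {s0, s3}): φ is true.
  s3 (successors {s1}): φ is true.
For instance, at s1:
  At s1: [][][](~(r -> s) & p) is false, q is true, so [][][](~(r -> s) & p) -> q is true.
    At s1: [][][](~(r -> s) & p) requires [][](~(r -> s) & p) at every successor {s2}.
      [][](~(r -> s) & p) fails at s2, so [][][](~(r -> s) & p) is false at s1.
Satisfying worlds: {s0, s1, s2, s3}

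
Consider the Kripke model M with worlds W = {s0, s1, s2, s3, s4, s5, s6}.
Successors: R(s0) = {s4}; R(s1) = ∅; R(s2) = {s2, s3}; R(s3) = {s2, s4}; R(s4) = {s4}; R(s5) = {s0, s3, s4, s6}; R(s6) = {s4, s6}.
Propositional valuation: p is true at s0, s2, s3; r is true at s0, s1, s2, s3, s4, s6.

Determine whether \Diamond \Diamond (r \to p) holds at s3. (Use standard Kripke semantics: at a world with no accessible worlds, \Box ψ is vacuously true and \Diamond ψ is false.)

At s3: \Diamond \Diamond (r \to p) requires \Diamond (r \to p) at some successor in {s2, s4}.
  \Diamond (r \to p) holds at s2, so \Diamond \Diamond (r \to p) is true at s3.
    At s2: \Diamond (r \to p) requires r \to p at some successor in {s2, s3}.
      r \to p holds at s2, so \Diamond (r \to p) is true at s2.

Yes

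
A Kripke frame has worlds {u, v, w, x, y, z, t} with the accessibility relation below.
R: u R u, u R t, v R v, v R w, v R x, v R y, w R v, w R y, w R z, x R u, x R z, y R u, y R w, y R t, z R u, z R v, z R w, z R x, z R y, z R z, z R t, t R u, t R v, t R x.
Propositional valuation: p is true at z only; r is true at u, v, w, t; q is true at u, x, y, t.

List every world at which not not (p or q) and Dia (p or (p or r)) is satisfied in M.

Let φ = not not (p or q) and Dia (p or (p or r)). Evaluate φ at each world:
  u (successors {u, t}): φ is true.
  v (successors {v, w, x, y}): φ is false.
  w (successors {v, y, z}): φ is false.
  x (successors {u, z}): φ is true.
  y (successors {u, w, t}): φ is true.
  z (successors {u, v, w, x, y, z, t}): φ is true.
  t (successors {u, v, x}): φ is true.
For instance, at z:
  At z: not not (p or q) is true, Dia (p or (p or r)) is true, so not not (p or q) and Dia (p or (p or r)) is true.
    At z: Dia (p or (p or r)) requires p or (p or r) at some successor in {u, v, w, x, y, z, t}.
      p or (p or r) holds at u, so Dia (p or (p or r)) is true at z.
Satisfying worlds: {u, x, y, z, t}

u, x, y, z, t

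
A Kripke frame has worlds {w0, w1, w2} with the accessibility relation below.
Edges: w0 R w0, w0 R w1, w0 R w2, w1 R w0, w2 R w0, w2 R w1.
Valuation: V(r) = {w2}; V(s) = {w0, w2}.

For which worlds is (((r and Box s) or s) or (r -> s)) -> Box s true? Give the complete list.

w1

Recall that Box ψ holds at a world iff ψ holds at every accessible world, and Dia ψ holds iff ψ holds at some accessible world.
Let φ = (((r and Box s) or s) or (r -> s)) -> Box s. Evaluate φ at each world:
  w0 (successors {w0, w1, w2}): φ is false.
  w1 (successors {w0}): φ is true.
  w2 (successors {w0, w1}): φ is false.
For instance, at w0:
  At w0: ((r and Box s) or s) or (r -> s) is true, Box s is false, so (((r and Box s) or s) or (r -> s)) -> Box s is false.
    At w0: (r and Box s) or s is true, r -> s is true, so ((r and Box s) or s) or (r -> s) is true.
      At w0: r and Box s is false, s is true, so (r and Box s) or s is true.
    At w0: Box s requires s at every successor {w0, w1, w2}.
      s fails at w1, so Box s is false at w0.
Satisfying worlds: {w1}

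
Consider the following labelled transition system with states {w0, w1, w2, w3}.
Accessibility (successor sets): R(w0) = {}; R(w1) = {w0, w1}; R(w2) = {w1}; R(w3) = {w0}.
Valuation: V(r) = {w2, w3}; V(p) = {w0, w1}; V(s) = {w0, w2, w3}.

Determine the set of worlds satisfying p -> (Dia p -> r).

w0, w2, w3

Recall that Dia ψ holds at a world iff ψ holds at some accessible world.
Let φ = p -> (Dia p -> r). Evaluate φ at each world:
  w0 (successors ∅): φ is true.
  w1 (successors {w0, w1}): φ is false.
  w2 (successors {w1}): φ is true.
  w3 (successors {w0}): φ is true.
For instance, at w2:
  At w2: p is false, Dia p -> r is true, so p -> (Dia p -> r) is true.
    At w2: Dia p is true, r is true, so Dia p -> r is true.
      At w2: Dia p requires p at some successor in {w1}.
        p holds at w1, so Dia p is true at w2.
Satisfying worlds: {w0, w2, w3}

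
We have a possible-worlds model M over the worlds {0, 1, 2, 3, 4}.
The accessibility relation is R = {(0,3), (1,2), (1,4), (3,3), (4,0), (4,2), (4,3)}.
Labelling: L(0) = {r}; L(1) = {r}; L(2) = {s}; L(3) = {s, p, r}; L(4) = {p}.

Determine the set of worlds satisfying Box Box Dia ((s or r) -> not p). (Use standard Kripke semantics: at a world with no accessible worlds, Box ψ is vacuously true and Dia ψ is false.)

Let φ = Box Box Dia ((s or r) -> not p). Evaluate φ at each world:
  0 (successors {3}): φ is false.
  1 (successors {2, 4}): φ is false.
  2 (successors ∅): φ is true.
  3 (successors {3}): φ is false.
  4 (successors {0, 2, 3}): φ is false.
For instance, at 3:
  At 3: Box Box Dia ((s or r) -> not p) requires Box Dia ((s or r) -> not p) at every successor {3}.
    Box Dia ((s or r) -> not p) fails at 3, so Box Box Dia ((s or r) -> not p) is false at 3.
      At 3: Box Dia ((s or r) -> not p) requires Dia ((s or r) -> not p) at every successor {3}.
        Dia ((s or r) -> not p) fails at 3, so Box Dia ((s or r) -> not p) is false at 3.
Satisfying worlds: {2}

2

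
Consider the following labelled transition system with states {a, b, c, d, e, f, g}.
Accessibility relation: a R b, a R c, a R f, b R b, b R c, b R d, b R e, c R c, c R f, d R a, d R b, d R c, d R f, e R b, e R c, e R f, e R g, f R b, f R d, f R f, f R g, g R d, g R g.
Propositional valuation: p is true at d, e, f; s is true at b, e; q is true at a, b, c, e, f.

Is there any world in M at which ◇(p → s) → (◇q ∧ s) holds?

Let φ = ◇(p → s) → (◇q ∧ s). Evaluate φ at each world:
  a (successors {b, c, f}): φ is false.
  b (successors {b, c, d, e}): φ is true.
  c (successors {c, f}): φ is false.
  d (successors {a, b, c, f}): φ is false.
  e (successors {b, c, f, g}): φ is true.
  f (successors {b, d, f, g}): φ is false.
  g (successors {d, g}): φ is false.
Detail at b (witness):
  At b: ◇(p → s) is true, ◇q ∧ s is true, so ◇(p → s) → (◇q ∧ s) is true.
    At b: ◇(p → s) requires p → s at some successor in {b, c, d, e}.
      p → s holds at b, so ◇(p → s) is true at b.
    At b: ◇q is true, s is true, so ◇q ∧ s is true.
      At b: ◇q requires q at some successor in {b, c, d, e}.
        q holds at b, so ◇q is true at b.

Yes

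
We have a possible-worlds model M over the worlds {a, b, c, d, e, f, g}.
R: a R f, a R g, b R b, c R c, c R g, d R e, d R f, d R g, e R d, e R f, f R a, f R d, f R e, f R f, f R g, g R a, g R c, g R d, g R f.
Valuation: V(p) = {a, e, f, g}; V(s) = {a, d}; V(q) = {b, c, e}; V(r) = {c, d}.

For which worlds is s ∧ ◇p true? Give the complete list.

Let φ = s ∧ ◇p. Evaluate φ at each world:
  a (successors {f, g}): φ is true.
  b (successors {b}): φ is false.
  c (successors {c, g}): φ is false.
  d (successors {e, f, g}): φ is true.
  e (successors {d, f}): φ is false.
  f (successors {a, d, e, f, g}): φ is false.
  g (successors {a, c, d, f}): φ is false.
For instance, at e:
  At e: s is false, ◇p is true, so s ∧ ◇p is false.
    At e: ◇p requires p at some successor in {d, f}.
      p holds at f, so ◇p is true at e.
Satisfying worlds: {a, d}

a, d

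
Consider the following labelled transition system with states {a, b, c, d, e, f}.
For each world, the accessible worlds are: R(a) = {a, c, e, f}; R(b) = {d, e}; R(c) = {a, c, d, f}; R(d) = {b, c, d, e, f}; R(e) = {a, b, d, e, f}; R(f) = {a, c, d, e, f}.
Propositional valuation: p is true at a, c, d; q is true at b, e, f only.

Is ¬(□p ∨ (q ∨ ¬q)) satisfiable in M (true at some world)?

Let φ = ¬(□p ∨ (q ∨ ¬q)). Evaluate φ at each world:
  a (successors {a, c, e, f}): φ is false.
  b (successors {d, e}): φ is false.
  c (successors {a, c, d, f}): φ is false.
  d (successors {b, c, d, e, f}): φ is false.
  e (successors {a, b, d, e, f}): φ is false.
  f (successors {a, c, d, e, f}): φ is false.
For instance, at f:
  At f: □p ∨ (q ∨ ¬q) is true, so ¬(□p ∨ (q ∨ ¬q)) is false.
    At f: □p is false, q ∨ ¬q is true, so □p ∨ (q ∨ ¬q) is true.
      At f: □p requires p at every successor {a, c, d, e, f}.
        p fails at e, so □p is false at f.

No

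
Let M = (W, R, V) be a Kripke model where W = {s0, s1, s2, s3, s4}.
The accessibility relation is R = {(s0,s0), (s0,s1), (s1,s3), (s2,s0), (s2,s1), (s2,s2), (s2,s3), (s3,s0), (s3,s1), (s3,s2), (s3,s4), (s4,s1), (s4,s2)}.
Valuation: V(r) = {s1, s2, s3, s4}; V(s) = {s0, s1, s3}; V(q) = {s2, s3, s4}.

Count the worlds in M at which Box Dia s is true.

5

Let φ = Box Dia s. Evaluate φ at each world:
  s0 (successors {s0, s1}): φ is true.
  s1 (successors {s3}): φ is true.
  s2 (successors {s0, s1, s2, s3}): φ is true.
  s3 (successors {s0, s1, s2, s4}): φ is true.
  s4 (successors {s1, s2}): φ is true.
For instance, at s1:
  At s1: Box Dia s requires Dia s at every successor {s3}.
      At s3: Dia s requires s at some successor in {s0, s1, s2, s4}.
        s holds at s0, so Dia s is true at s3.
  So Box Dia s is true at s1.
Satisfying worlds: {s0, s1, s2, s3, s4}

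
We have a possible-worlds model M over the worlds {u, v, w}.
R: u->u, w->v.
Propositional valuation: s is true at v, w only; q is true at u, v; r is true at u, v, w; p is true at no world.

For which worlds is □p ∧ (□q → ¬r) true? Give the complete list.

none

Recall that □ψ holds at a world iff ψ holds at every accessible world, and ◇ψ holds iff ψ holds at some accessible world.
Let φ = □p ∧ (□q → ¬r). Evaluate φ at each world:
  u (successors {u}): φ is false.
  v (successors ∅): φ is false.
  w (successors {v}): φ is false.
For instance, at w:
  At w: □p is false, □q → ¬r is false, so □p ∧ (□q → ¬r) is false.
    At w: □p requires p at every successor {v}.
      p fails at v, so □p is false at w.
    At w: □q is true, ¬r is false, so □q → ¬r is false.
      At w: □q requires q at every successor {v}.
        At v: q is true.
      So □q is true at w.
Satisfying worlds: none.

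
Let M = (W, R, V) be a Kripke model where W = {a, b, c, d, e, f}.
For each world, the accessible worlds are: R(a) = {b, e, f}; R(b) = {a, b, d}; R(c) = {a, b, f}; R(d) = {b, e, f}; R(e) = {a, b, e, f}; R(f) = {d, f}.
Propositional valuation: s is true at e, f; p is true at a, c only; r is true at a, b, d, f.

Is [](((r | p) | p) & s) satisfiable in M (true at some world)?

No

Recall that []ψ holds at a world iff ψ holds at every accessible world, and <>ψ holds iff ψ holds at some accessible world.
Let φ = [](((r | p) | p) & s). Evaluate φ at each world:
  a (successors {b, e, f}): φ is false.
  b (successors {a, b, d}): φ is false.
  c (successors {a, b, f}): φ is false.
  d (successors {b, e, f}): φ is false.
  e (successors {a, b, e, f}): φ is false.
  f (successors {d, f}): φ is false.
For instance, at c:
  At c: [](((r | p) | p) & s) requires ((r | p) | p) & s at every successor {a, b, f}.
    ((r | p) | p) & s fails at a, so [](((r | p) | p) & s) is false at c.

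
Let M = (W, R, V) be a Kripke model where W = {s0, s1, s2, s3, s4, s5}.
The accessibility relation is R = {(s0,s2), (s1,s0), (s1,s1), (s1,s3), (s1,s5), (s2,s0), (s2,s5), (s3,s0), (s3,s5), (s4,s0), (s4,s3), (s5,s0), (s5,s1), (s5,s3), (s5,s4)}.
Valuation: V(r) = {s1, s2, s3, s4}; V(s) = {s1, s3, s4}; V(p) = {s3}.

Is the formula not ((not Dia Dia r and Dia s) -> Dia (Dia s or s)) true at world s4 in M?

At s4: (not Dia Dia r and Dia s) -> Dia (Dia s or s) is true, so not ((not Dia Dia r and Dia s) -> Dia (Dia s or s)) is false.
  At s4: not Dia Dia r and Dia s is false, Dia (Dia s or s) is true, so (not Dia Dia r and Dia s) -> Dia (Dia s or s) is true.
    At s4: not Dia Dia r is false, Dia s is true, so not Dia Dia r and Dia s is false.
      At s4: Dia Dia r is true, so not Dia Dia r is false.
      At s4: Dia s requires s at some successor in {s0, s3}.
        s holds at s3, so Dia s is true at s4.
    At s4: Dia (Dia s or s) requires Dia s or s at some successor in {s0, s3}.
      Dia s or s holds at s3, so Dia (Dia s or s) is true at s4.

No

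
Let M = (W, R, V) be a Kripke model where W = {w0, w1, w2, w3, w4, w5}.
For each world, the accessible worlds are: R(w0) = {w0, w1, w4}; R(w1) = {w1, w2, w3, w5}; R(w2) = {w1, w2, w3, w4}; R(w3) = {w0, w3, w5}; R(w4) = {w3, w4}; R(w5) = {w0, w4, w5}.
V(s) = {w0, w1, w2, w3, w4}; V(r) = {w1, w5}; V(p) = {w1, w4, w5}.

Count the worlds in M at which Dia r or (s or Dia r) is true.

Let φ = Dia r or (s or Dia r). Evaluate φ at each world:
  w0 (successors {w0, w1, w4}): φ is true.
  w1 (successors {w1, w2, w3, w5}): φ is true.
  w2 (successors {w1, w2, w3, w4}): φ is true.
  w3 (successors {w0, w3, w5}): φ is true.
  w4 (successors {w3, w4}): φ is true.
  w5 (successors {w0, w4, w5}): φ is true.
For instance, at w4:
  At w4: Dia r is false, s or Dia r is true, so Dia r or (s or Dia r) is true.
    At w4: Dia r requires r at some successor in {w3, w4}.
      At w3: r is false.
      At w4: r is false.
    So Dia r is false at w4.
    At w4: s is true, Dia r is false, so s or Dia r is true.
      At w4: Dia r requires r at some successor in {w3, w4}.
        At w3: r is false.
        At w4: r is false.
      So Dia r is false at w4.
Satisfying worlds: {w0, w1, w2, w3, w4, w5}

6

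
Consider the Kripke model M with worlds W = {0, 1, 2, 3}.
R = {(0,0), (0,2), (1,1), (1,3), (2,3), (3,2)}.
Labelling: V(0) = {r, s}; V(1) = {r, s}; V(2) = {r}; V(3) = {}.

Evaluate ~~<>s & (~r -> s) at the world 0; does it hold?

Yes

Recall that <>ψ holds at a world iff ψ holds at some accessible world.
At 0: ~~<>s is true, ~r -> s is true, so ~~<>s & (~r -> s) is true.
  At 0: ~<>s is false, so ~~<>s is true.
    At 0: <>s is true, so ~<>s is false.
      At 0: <>s requires s at some successor in {0, 2}.
        s holds at 0, so <>s is true at 0.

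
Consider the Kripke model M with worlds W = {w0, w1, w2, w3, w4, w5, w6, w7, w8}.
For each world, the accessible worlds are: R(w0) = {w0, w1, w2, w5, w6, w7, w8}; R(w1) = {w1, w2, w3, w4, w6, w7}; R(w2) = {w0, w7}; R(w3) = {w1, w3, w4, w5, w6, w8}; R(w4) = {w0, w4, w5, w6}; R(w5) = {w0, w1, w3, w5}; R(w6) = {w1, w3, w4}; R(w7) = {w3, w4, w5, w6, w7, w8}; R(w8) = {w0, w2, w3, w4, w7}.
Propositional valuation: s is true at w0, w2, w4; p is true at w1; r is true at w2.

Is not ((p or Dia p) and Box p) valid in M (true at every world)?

Recall that Box ψ holds at a world iff ψ holds at every accessible world, and Dia ψ holds iff ψ holds at some accessible world.
Let φ = not ((p or Dia p) and Box p). Evaluate φ at each world:
  w0 (successors {w0, w1, w2, w5, w6, w7, w8}): φ is true.
  w1 (successors {w1, w2, w3, w4, w6, w7}): φ is true.
  w2 (successors {w0, w7}): φ is true.
  w3 (successors {w1, w3, w4, w5, w6, w8}): φ is true.
  w4 (successors {w0, w4, w5, w6}): φ is true.
  w5 (successors {w0, w1, w3, w5}): φ is true.
  w6 (successors {w1, w3, w4}): φ is true.
  w7 (successors {w3, w4, w5, w6, w7, w8}): φ is true.
  w8 (successors {w0, w2, w3, w4, w7}): φ is true.
For instance, at w0:
  At w0: (p or Dia p) and Box p is false, so not ((p or Dia p) and Box p) is true.
    At w0: p or Dia p is true, Box p is false, so (p or Dia p) and Box p is false.
      At w0: p is false, Dia p is true, so p or Dia p is true.
      At w0: Box p requires p at every successor {w0, w1, w2, w5, w6, w7, w8}.
        p fails at w0, so Box p is false at w0.

Yes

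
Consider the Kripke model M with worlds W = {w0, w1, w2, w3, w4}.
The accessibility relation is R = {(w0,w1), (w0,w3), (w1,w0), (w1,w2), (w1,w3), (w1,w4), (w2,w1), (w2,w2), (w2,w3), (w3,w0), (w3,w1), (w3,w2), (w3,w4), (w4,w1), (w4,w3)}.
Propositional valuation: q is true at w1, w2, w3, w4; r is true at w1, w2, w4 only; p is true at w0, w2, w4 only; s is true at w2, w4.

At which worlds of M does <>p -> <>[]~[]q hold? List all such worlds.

w0, w1, w3, w4

Let φ = <>p -> <>[]~[]q. Evaluate φ at each world:
  w0 (successors {w1, w3}): φ is true.
  w1 (successors {w0, w2, w3, w4}): φ is true.
  w2 (successors {w1, w2, w3}): φ is false.
  w3 (successors {w0, w1, w2, w4}): φ is true.
  w4 (successors {w1, w3}): φ is true.
For instance, at w4:
  At w4: <>p is false, <>[]~[]q is false, so <>p -> <>[]~[]q is true.
    At w4: <>p requires p at some successor in {w1, w3}.
      At w1: p is false.
      At w3: p is false.
    So <>p is false at w4.
    At w4: <>[]~[]q requires []~[]q at some successor in {w1, w3}.
      At w1: []~[]q is false.
      At w3: []~[]q is false.
    So <>[]~[]q is false at w4.
Satisfying worlds: {w0, w1, w3, w4}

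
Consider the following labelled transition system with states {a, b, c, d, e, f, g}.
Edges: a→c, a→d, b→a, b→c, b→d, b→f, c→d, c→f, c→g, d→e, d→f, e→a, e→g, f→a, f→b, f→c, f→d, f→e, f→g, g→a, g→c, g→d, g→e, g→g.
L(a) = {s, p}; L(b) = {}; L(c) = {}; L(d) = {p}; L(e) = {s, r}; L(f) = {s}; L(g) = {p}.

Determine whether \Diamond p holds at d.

No

Recall that \Diamond ψ holds at a world iff ψ holds at some accessible world.
At d: \Diamond p requires p at some successor in {e, f}.
  At e: p is false.
  At f: p is false.
So \Diamond p is false at d.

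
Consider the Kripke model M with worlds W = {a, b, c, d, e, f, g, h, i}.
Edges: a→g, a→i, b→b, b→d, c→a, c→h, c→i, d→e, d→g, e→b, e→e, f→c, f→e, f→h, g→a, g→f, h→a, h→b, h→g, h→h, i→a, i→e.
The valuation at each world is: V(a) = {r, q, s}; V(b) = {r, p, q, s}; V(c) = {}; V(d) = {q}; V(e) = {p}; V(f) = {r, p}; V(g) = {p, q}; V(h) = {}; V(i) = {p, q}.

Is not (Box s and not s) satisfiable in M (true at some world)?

Yes

Let φ = not (Box s and not s). Evaluate φ at each world:
  a (successors {g, i}): φ is true.
  b (successors {b, d}): φ is true.
  c (successors {a, h, i}): φ is true.
  d (successors {e, g}): φ is true.
  e (successors {b, e}): φ is true.
  f (successors {c, e, h}): φ is true.
  g (successors {a, f}): φ is true.
  h (successors {a, b, g, h}): φ is true.
  i (successors {a, e}): φ is true.
Detail at a (witness):
  At a: Box s and not s is false, so not (Box s and not s) is true.
    At a: Box s is false, not s is false, so Box s and not s is false.
      At a: Box s requires s at every successor {g, i}.
        s fails at g, so Box s is false at a.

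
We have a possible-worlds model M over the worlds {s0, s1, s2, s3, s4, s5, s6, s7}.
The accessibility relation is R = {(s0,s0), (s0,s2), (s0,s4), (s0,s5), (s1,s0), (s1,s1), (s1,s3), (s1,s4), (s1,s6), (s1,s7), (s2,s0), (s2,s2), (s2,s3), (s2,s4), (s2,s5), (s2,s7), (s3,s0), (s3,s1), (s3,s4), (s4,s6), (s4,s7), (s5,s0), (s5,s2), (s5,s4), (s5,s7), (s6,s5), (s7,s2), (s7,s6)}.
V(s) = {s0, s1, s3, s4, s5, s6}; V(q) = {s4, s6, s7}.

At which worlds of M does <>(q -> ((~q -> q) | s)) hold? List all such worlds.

Let φ = <>(q -> ((~q -> q) | s)). Evaluate φ at each world:
  s0 (successors {s0, s2, s4, s5}): φ is true.
  s1 (successors {s0, s1, s3, s4, s6, s7}): φ is true.
  s2 (successors {s0, s2, s3, s4, s5, s7}): φ is true.
  s3 (successors {s0, s1, s4}): φ is true.
  s4 (successors {s6, s7}): φ is true.
  s5 (successors {s0, s2, s4, s7}): φ is true.
  s6 (successors {s5}): φ is true.
  s7 (successors {s2, s6}): φ is true.
For instance, at s0:
  At s0: <>(q -> ((~q -> q) | s)) requires q -> ((~q -> q) | s) at some successor in {s0, s2, s4, s5}.
    q -> ((~q -> q) | s) holds at s0, so <>(q -> ((~q -> q) | s)) is true at s0.
Satisfying worlds: {s0, s1, s2, s3, s4, s5, s6, s7}

s0, s1, s2, s3, s4, s5, s6, s7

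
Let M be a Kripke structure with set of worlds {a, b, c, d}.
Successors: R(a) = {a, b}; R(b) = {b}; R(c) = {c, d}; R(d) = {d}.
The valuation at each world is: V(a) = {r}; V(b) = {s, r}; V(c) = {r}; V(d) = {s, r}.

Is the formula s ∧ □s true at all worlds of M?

Let φ = s ∧ □s. Evaluate φ at each world:
  a (successors {a, b}): φ is false.
  b (successors {b}): φ is true.
  c (successors {c, d}): φ is false.
  d (successors {d}): φ is true.
Detail at a (counterexample):
  At a: s is false, □s is false, so s ∧ □s is false.
    At a: □s requires s at every successor {a, b}.
      s fails at a, so □s is false at a.

No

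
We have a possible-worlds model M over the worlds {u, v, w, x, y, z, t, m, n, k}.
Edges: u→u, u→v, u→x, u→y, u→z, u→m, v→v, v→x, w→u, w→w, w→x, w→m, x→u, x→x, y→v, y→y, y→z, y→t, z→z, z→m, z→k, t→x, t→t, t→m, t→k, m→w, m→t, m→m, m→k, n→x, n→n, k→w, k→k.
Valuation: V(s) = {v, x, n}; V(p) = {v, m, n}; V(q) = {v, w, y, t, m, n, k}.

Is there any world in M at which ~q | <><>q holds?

Let φ = ~q | <><>q. Evaluate φ at each world:
  u (successors {u, v, x, y, z, m}): φ is true.
  v (successors {v, x}): φ is true.
  w (successors {u, w, x, m}): φ is true.
  x (successors {u, x}): φ is true.
  y (successors {v, y, z, t}): φ is true.
  z (successors {z, m, k}): φ is true.
  t (successors {x, t, m, k}): φ is true.
  m (successors {w, t, m, k}): φ is true.
  n (successors {x, n}): φ is true.
  k (successors {w, k}): φ is true.
Detail at u (witness):
  At u: ~q is true, <><>q is true, so ~q | <><>q is true.
    At u: <><>q requires <>q at some successor in {u, v, x, y, z, m}.
      <>q holds at u, so <><>q is true at u.

Yes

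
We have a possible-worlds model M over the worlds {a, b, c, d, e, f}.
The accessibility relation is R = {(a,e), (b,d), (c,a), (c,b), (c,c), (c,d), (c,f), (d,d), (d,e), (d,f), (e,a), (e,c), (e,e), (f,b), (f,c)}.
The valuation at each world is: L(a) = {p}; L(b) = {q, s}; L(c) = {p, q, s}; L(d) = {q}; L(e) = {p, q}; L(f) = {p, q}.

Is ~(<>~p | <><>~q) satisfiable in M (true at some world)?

Let φ = ~(<>~p | <><>~q). Evaluate φ at each world:
  a (successors {e}): φ is false.
  b (successors {d}): φ is false.
  c (successors {a, b, c, d, f}): φ is false.
  d (successors {d, e, f}): φ is false.
  e (successors {a, c, e}): φ is false.
  f (successors {b, c}): φ is false.
For instance, at a:
  At a: <>~p | <><>~q is true, so ~(<>~p | <><>~q) is false.
    At a: <>~p is false, <><>~q is true, so <>~p | <><>~q is true.
      At a: <>~p requires ~p at some successor in {e}.
        At e: ~p is false.
      So <>~p is false at a.
      At a: <><>~q requires <>~q at some successor in {e}.
        <>~q holds at e, so <><>~q is true at a.

No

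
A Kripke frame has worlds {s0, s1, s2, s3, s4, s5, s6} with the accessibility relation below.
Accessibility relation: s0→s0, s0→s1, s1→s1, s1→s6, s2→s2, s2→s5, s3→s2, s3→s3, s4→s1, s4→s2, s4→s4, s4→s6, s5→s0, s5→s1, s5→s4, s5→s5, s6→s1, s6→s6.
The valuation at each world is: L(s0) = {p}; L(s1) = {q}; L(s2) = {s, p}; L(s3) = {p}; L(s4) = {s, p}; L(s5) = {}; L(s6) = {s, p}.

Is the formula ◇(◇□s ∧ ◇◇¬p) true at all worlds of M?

Let φ = ◇(◇□s ∧ ◇◇¬p). Evaluate φ at each world:
  s0 (successors {s0, s1}): φ is false.
  s1 (successors {s1, s6}): φ is false.
  s2 (successors {s2, s5}): φ is false.
  s3 (successors {s2, s3}): φ is false.
  s4 (successors {s1, s2, s4, s6}): φ is false.
  s5 (successors {s0, s1, s4, s5}): φ is false.
  s6 (successors {s1, s6}): φ is false.
Detail at s0 (counterexample):
  At s0: ◇(◇□s ∧ ◇◇¬p) requires ◇□s ∧ ◇◇¬p at some successor in {s0, s1}.
    At s0: ◇□s ∧ ◇◇¬p is false.
    At s1: ◇□s ∧ ◇◇¬p is false.
  So ◇(◇□s ∧ ◇◇¬p) is false at s0.

No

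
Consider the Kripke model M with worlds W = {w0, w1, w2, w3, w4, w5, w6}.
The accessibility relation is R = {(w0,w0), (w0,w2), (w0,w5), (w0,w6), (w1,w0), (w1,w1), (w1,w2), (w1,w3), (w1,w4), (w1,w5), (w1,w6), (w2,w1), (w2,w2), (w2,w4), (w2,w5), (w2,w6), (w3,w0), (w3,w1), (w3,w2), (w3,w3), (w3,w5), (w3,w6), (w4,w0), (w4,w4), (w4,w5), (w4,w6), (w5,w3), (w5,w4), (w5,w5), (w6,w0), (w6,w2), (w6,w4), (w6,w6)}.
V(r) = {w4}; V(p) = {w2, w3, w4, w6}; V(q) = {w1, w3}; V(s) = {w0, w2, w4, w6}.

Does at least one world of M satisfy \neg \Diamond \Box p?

Let φ = \neg \Diamond \Box p. Evaluate φ at each world:
  w0 (successors {w0, w2, w5, w6}): φ is true.
  w1 (successors {w0, w1, w2, w3, w4, w5, w6}): φ is true.
  w2 (successors {w1, w2, w4, w5, w6}): φ is true.
  w3 (successors {w0, w1, w2, w3, w5, w6}): φ is true.
  w4 (successors {w0, w4, w5, w6}): φ is true.
  w5 (successors {w3, w4, w5}): φ is true.
  w6 (successors {w0, w2, w4, w6}): φ is true.
Detail at w0 (witness):
  At w0: \Diamond \Box p is false, so \neg \Diamond \Box p is true.
    At w0: \Diamond \Box p requires \Box p at some successor in {w0, w2, w5, w6}.
      At w0: \Box p is false.
      At w2: \Box p is false.
      At w5: \Box p is false.
      At w6: \Box p is false.
    So \Diamond \Box p is false at w0.

Yes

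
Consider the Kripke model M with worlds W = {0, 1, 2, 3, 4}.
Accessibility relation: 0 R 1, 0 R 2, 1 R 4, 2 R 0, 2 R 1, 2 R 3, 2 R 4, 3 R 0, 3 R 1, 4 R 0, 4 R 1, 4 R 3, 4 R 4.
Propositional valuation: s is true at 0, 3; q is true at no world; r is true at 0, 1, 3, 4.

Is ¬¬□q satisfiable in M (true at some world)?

Let φ = ¬¬□q. Evaluate φ at each world:
  0 (successors {1, 2}): φ is false.
  1 (successors {4}): φ is false.
  2 (successors {0, 1, 3, 4}): φ is false.
  3 (successors {0, 1}): φ is false.
  4 (successors {0, 1, 3, 4}): φ is false.
For instance, at 3:
  At 3: ¬□q is true, so ¬¬□q is false.
    At 3: □q is false, so ¬□q is true.
      At 3: □q requires q at every successor {0, 1}.
        q fails at 0, so □q is false at 3.

No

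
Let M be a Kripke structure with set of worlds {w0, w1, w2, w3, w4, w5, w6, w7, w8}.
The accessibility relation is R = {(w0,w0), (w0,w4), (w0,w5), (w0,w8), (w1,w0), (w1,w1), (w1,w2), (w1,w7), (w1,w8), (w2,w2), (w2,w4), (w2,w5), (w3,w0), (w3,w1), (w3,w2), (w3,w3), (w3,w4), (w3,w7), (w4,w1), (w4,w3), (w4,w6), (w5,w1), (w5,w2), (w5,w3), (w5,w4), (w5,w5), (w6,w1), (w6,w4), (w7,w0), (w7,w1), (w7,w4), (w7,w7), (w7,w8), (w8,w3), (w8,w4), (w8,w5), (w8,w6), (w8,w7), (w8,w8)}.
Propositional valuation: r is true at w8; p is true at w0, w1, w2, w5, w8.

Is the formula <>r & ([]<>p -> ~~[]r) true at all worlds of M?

No

Let φ = <>r & ([]<>p -> ~~[]r). Evaluate φ at each world:
  w0 (successors {w0, w4, w5, w8}): φ is false.
  w1 (successors {w0, w1, w2, w7, w8}): φ is false.
  w2 (successors {w2, w4, w5}): φ is false.
  w3 (successors {w0, w1, w2, w3, w4, w7}): φ is false.
  w4 (successors {w1, w3, w6}): φ is false.
  w5 (successors {w1, w2, w3, w4, w5}): φ is false.
  w6 (successors {w1, w4}): φ is false.
  w7 (successors {w0, w1, w4, w7, w8}): φ is false.
  w8 (successors {w3, w4, w5, w6, w7, w8}): φ is false.
Detail at w0 (counterexample):
  At w0: <>r is true, []<>p -> ~~[]r is false, so <>r & ([]<>p -> ~~[]r) is false.
    At w0: <>r requires r at some successor in {w0, w4, w5, w8}.
      r holds at w8, so <>r is true at w0.
    At w0: []<>p is true, ~~[]r is false, so []<>p -> ~~[]r is false.
      At w0: []<>p requires <>p at every successor {w0, w4, w5, w8}.
        At w0: <>p is true.
        At w4: <>p is true.
        At w5: <>p is true.
        At w8: <>p is true.
      So []<>p is true at w0.
      At w0: ~[]r is true, so ~~[]r is false.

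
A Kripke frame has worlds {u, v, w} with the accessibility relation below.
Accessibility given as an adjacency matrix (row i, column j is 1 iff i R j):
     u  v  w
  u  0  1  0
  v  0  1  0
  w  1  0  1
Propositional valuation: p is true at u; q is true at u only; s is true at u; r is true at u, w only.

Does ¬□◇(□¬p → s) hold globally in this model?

Let φ = ¬□◇(□¬p → s). Evaluate φ at each world:
  u (successors {v}): φ is true.
  v (successors {v}): φ is true.
  w (successors {u, w}): φ is true.
For instance, at v:
  At v: □◇(□¬p → s) is false, so ¬□◇(□¬p → s) is true.
    At v: □◇(□¬p → s) requires ◇(□¬p → s) at every successor {v}.
      ◇(□¬p → s) fails at v, so □◇(□¬p → s) is false at v.

Yes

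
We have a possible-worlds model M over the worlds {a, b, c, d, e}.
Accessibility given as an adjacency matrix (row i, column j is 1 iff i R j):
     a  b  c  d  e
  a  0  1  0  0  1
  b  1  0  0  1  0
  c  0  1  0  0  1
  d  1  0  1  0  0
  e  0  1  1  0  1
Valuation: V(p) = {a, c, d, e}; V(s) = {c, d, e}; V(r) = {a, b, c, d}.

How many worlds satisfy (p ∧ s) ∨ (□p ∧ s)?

3

Let φ = (p ∧ s) ∨ (□p ∧ s). Evaluate φ at each world:
  a (successors {b, e}): φ is false.
  b (successors {a, d}): φ is false.
  c (successors {b, e}): φ is true.
  d (successors {a, c}): φ is true.
  e (successors {b, c, e}): φ is true.
For instance, at a:
  At a: p ∧ s is false, □p ∧ s is false, so (p ∧ s) ∨ (□p ∧ s) is false.
    At a: □p is false, s is false, so □p ∧ s is false.
      At a: □p requires p at every successor {b, e}.
        p fails at b, so □p is false at a.
Satisfying worlds: {c, d, e}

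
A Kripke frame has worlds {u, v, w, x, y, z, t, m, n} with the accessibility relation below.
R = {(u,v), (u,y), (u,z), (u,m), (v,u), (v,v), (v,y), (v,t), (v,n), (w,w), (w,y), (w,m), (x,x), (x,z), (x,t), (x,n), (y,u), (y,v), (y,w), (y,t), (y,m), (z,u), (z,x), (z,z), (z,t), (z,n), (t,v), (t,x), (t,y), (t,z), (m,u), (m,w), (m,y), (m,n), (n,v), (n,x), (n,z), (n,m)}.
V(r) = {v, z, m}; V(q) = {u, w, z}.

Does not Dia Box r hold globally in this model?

Let φ = not Dia Box r. Evaluate φ at each world:
  u (successors {v, y, z, m}): φ is true.
  v (successors {u, v, y, t, n}): φ is true.
  w (successors {w, y, m}): φ is true.
  x (successors {x, z, t, n}): φ is true.
  y (successors {u, v, w, t, m}): φ is true.
  z (successors {u, x, z, t, n}): φ is true.
  t (successors {v, x, y, z}): φ is true.
  m (successors {u, w, y, n}): φ is true.
  n (successors {v, x, z, m}): φ is true.
For instance, at y:
  At y: Dia Box r is false, so not Dia Box r is true.
    At y: Dia Box r requires Box r at some successor in {u, v, w, t, m}.
      At u: Box r is false.
      At v: Box r is false.
      At w: Box r is false.
      At t: Box r is false.
      At m: Box r is false.
    So Dia Box r is false at y.

Yes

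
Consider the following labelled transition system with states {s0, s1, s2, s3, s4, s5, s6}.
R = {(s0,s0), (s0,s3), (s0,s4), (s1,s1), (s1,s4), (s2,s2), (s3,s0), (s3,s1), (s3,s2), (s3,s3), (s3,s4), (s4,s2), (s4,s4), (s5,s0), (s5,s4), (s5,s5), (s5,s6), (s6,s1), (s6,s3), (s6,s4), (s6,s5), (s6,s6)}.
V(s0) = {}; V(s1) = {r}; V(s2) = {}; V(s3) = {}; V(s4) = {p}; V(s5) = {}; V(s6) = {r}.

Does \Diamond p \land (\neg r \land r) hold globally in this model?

Recall that \Diamond ψ holds at a world iff ψ holds at some accessible world.
Let φ = \Diamond p \land (\neg r \land r). Evaluate φ at each world:
  s0 (successors {s0, s3, s4}): φ is false.
  s1 (successors {s1, s4}): φ is false.
  s2 (successors {s2}): φ is false.
  s3 (successors {s0, s1, s2, s3, s4}): φ is false.
  s4 (successors {s2, s4}): φ is false.
  s5 (successors {s0, s4, s5, s6}): φ is false.
  s6 (successors {s1, s3, s4, s5, s6}): φ is false.
Detail at s0 (counterexample):
  At s0: \Diamond p is true, \neg r \land r is false, so \Diamond p \land (\neg r \land r) is false.
    At s0: \Diamond p requires p at some successor in {s0, s3, s4}.
      p holds at s4, so \Diamond p is true at s0.

No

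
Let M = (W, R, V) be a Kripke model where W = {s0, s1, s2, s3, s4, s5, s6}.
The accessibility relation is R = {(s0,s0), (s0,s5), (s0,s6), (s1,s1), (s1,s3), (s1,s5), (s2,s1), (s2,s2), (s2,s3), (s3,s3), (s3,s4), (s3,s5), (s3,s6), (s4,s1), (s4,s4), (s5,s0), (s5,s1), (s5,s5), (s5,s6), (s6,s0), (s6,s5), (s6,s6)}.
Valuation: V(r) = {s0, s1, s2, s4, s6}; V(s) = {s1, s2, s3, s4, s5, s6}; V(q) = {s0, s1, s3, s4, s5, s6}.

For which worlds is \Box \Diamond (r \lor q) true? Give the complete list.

s0, s1, s2, s3, s4, s5, s6

Recall that \Box ψ holds at a world iff ψ holds at every accessible world, and \Diamond ψ holds iff ψ holds at some accessible world.
Let φ = \Box \Diamond (r \lor q). Evaluate φ at each world:
  s0 (successors {s0, s5, s6}): φ is true.
  s1 (successors {s1, s3, s5}): φ is true.
  s2 (successors {s1, s2, s3}): φ is true.
  s3 (successors {s3, s4, s5, s6}): φ is true.
  s4 (successors {s1, s4}): φ is true.
  s5 (successors {s0, s1, s5, s6}): φ is true.
  s6 (successors {s0, s5, s6}): φ is true.
For instance, at s4:
  At s4: \Box \Diamond (r \lor q) requires \Diamond (r \lor q) at every successor {s1, s4}.
      At s1: \Diamond (r \lor q) requires r \lor q at some successor in {s1, s3, s5}.
        r \lor q holds at s1, so \Diamond (r \lor q) is true at s1.
      At s4: \Diamond (r \lor q) requires r \lor q at some successor in {s1, s4}.
        r \lor q holds at s1, so \Diamond (r \lor q) is true at s4.
  So \Box \Diamond (r \lor q) is true at s4.
Satisfying worlds: {s0, s1, s2, s3, s4, s5, s6}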